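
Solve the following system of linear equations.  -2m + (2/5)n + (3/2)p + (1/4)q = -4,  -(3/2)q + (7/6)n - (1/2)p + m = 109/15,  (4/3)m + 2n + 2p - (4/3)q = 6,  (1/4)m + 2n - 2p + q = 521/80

Row-reduce the augmented matrix:
R1 ← R1 / (-2).
R2 ← R2 − 1·R1.
R3 ← R3 − 4/3·R1.
R4 ← R4 − 1/4·R1.
R2 ← R2 / (41/30).
R1 ← R1 + 1/5·R2.
R3 ← R3 − 34/15·R2.
R4 ← R4 − 41/20·R2.
R3 ← R3 / (106/41).
R1 ← R1 + 117/164·R3.
R2 ← R2 − 15/82·R3.
R4 ← R4 + 35/16·R3.
R4 ← R4 / (2567/636).
R1 ← R1 + 1/53·R4.
R2 ← R2 + 115/106·R4.
R3 ← R3 − 137/318·R4.
Reading off the reduced rows gives m = 5/4, n = 5/2, p = -7/5, q = -8/5.

m = 5/4, n = 5/2, p = -7/5, q = -8/5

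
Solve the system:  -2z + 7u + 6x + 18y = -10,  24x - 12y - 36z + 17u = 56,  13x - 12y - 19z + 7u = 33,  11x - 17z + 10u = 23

Row-reduce:
R1 ← R1 / (6).
R2 ← R2 − 24·R1.
R3 ← R3 − 13·R1.
R4 ← R4 − 11·R1.
R2 ← R2 / (-84).
R1 ← R1 − 3·R2.
R3 ← R3 + 51·R2.
R4 ← R4 + 33·R2.
R3 ← R3 / (7/3).
R1 ← R1 + 4/3·R3.
R2 ← R2 − 1/3·R3.
R4 ← R4 + 7/3·R3.
Rank is 3 with 4 unknowns, leaving u free.

infinitely many solutions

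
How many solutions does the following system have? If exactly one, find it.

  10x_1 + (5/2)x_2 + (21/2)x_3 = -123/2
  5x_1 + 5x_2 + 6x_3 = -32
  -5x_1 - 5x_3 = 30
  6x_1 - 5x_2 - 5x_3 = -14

Row-reduce:
R1 ← R1 / (10).
R2 ← R2 − 5·R1.
R3 ← R3 + 5·R1.
R4 ← R4 − 6·R1.
R2 ← R2 / (15/4).
R1 ← R1 − 1/4·R2.
R3 ← R3 − 5/4·R2.
R4 ← R4 + 13/2·R2.
Swap R3 and R4.
R3 ← R3 / (-10).
R1 ← R1 − 1·R3.
R2 ← R2 − 1/5·R3.
Row 4 reduces to 0 = -1/3, a contradiction. The system is inconsistent.

no solution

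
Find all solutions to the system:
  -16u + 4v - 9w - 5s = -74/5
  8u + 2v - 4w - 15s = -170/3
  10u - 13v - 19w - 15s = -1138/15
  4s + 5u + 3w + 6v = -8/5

Row-reduce the augmented matrix:
R1 ← R1 / (-16).
R2 ← R2 − 8·R1.
R3 ← R3 − 10·R1.
R4 ← R4 − 5·R1.
R2 ← R2 / (4).
R1 ← R1 + 1/4·R2.
R3 ← R3 + 21/2·R2.
R4 ← R4 − 29/4·R2.
R3 ← R3 / (-751/16).
R1 ← R1 − 1/32·R3.
R2 ← R2 + 17/8·R3.
R4 ← R4 − 499/32·R3.
R4 ← R4 / (38671/3004).
R1 ← R1 + 2475/3004·R4.
R2 ← R2 + 2215/1502·R4.
R3 ← R3 − 1025/751·R4.
Reading off the reduced rows gives u = -8/5, v = -8/5, w = 8/3, s = 2.

u = -8/5, v = -8/5, w = 8/3, s = 2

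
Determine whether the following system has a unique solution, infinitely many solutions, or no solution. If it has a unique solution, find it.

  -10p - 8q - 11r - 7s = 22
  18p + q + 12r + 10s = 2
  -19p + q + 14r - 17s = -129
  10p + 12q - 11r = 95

p = 4, q = 0, r = -5, s = -1

Row-reduce the augmented matrix:
R1 ← R1 / (-10).
R2 ← R2 − 18·R1.
R3 ← R3 + 19·R1.
R4 ← R4 − 10·R1.
R2 ← R2 / (-67/5).
R1 ← R1 − 4/5·R2.
R3 ← R3 − 81/5·R2.
R4 ← R4 − 4·R2.
R3 ← R3 / (3413/134).
R1 ← R1 − 85/134·R3.
R2 ← R2 − 39/67·R3.
R4 ← R4 + 1630/67·R3.
R4 ← R4 / (-48849/3413).
R1 ← R1 − 2441/3413·R4.
R2 ← R2 − 1196/3413·R4.
R3 ← R3 + 917/3413·R4.
Reading off the reduced rows gives p = 4, q = 0, r = -5, s = -1.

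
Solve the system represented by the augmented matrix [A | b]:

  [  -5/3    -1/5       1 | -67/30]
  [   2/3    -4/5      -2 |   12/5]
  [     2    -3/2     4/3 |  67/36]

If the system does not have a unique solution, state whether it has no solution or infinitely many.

x_1 = 1, x_2 = -1/2, x_3 = -2/3

Row-reduce the augmented matrix:
R1 ← R1 / (-5/3).
R2 ← R2 − 2/3·R1.
R3 ← R3 − 2·R1.
R2 ← R2 / (-22/25).
R1 ← R1 − 3/25·R2.
R3 ← R3 + 87/50·R2.
R3 ← R3 / (188/33).
R1 ← R1 + 9/11·R3.
R2 ← R2 − 20/11·R3.
Reading off the reduced rows gives x_1 = 1, x_2 = -1/2, x_3 = -2/3.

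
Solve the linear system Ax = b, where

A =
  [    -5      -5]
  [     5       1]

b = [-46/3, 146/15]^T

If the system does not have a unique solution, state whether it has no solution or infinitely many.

From equation 2: x_2 = 146/15 − 5·x_1.
Substitute into equation 1 and solve: x_1 = 5/3.
Then x_2 = 7/5.

x_1 = 5/3, x_2 = 7/5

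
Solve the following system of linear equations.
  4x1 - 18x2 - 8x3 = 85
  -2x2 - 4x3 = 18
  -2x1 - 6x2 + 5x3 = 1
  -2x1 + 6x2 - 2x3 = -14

no solution

Row-reduce:
R1 ← R1 / (4).
R3 ← R3 + 2·R1.
R4 ← R4 + 2·R1.
R2 ← R2 / (-2).
R1 ← R1 + 9/2·R2.
R3 ← R3 + 15·R2.
R4 ← R4 + 3·R2.
R3 ← R3 / (31).
R1 ← R1 − 7·R3.
R2 ← R2 − 2·R3.
Row 4 reduces to 0 = 3/2, a contradiction. The system is inconsistent.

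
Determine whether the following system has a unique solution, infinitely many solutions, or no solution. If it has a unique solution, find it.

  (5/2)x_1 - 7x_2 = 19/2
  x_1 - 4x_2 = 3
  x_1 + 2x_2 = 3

no solution

Row-reduce:
R1 ← R1 / (5/2).
R2 ← R2 − 1·R1.
R3 ← R3 − 1·R1.
R2 ← R2 / (-6/5).
R1 ← R1 + 14/5·R2.
R3 ← R3 − 24/5·R2.
Row 3 reduces to 0 = -4, a contradiction. The system is inconsistent.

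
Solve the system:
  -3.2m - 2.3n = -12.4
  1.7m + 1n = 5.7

m = 1, n = 4

From equation 2: n = 57/10 − 17/10·m.
Substitute into equation 1 and solve: m = 1.
Then n = 4.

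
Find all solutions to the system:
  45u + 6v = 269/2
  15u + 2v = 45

no solution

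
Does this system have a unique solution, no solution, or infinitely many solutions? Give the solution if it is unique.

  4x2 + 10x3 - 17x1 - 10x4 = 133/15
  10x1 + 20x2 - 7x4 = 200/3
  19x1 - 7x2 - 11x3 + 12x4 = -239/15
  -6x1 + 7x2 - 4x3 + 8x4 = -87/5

x1 = 5/3, x2 = 9/5, x3 = 1, x4 = -2

Row-reduce the augmented matrix:
R1 ← R1 / (-17).
R2 ← R2 − 10·R1.
R3 ← R3 − 19·R1.
R4 ← R4 + 6·R1.
R2 ← R2 / (380/17).
R1 ← R1 + 4/17·R2.
R3 ← R3 + 43/17·R2.
R4 ← R4 − 95/17·R2.
R3 ← R3 / (16/19).
R1 ← R1 + 10/19·R3.
R2 ← R2 − 5/19·R3.
R4 ← R4 + 9·R3.
R4 ← R4 / (2551/320).
R1 ← R1 − 9/160·R4.
R2 ← R2 + 121/320·R4.
R3 ← R3 + 241/320·R4.
Reading off the reduced rows gives x1 = 5/3, x2 = 9/5, x3 = 1, x4 = -2.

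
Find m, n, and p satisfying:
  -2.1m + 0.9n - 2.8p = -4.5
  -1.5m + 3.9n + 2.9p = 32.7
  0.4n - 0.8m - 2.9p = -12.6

Row-reduce the augmented matrix:
R1 ← R1 / (-21/10).
R2 ← R2 + 3/2·R1.
R3 ← R3 + 4/5·R1.
R2 ← R2 / (114/35).
R1 ← R1 + 3/7·R2.
R3 ← R3 − 2/35·R2.
R3 ← R3 / (-547/285).
R1 ← R1 − 451/228·R3.
R2 ← R2 − 343/228·R3.
Reading off the reduced rows gives m = -5, n = 2, p = 6.

m = -5, n = 2, p = 6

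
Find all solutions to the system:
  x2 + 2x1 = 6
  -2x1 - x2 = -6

infinitely many solutions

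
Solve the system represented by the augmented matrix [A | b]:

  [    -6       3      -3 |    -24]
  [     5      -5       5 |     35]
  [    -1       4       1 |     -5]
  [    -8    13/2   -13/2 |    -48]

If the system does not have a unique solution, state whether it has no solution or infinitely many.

Row-reduce:
R1 ← R1 / (-6).
R2 ← R2 − 5·R1.
R3 ← R3 + 1·R1.
R4 ← R4 + 8·R1.
R2 ← R2 / (-5/2).
R1 ← R1 + 1/2·R2.
R3 ← R3 − 7/2·R2.
R4 ← R4 − 5/2·R2.
R3 ← R3 / (5).
R2 ← R2 + 1·R3.
Row 4 reduces to 0 = -1, a contradiction. The system is inconsistent.

no solution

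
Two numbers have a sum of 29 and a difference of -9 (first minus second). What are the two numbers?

first number: 10, second number: 19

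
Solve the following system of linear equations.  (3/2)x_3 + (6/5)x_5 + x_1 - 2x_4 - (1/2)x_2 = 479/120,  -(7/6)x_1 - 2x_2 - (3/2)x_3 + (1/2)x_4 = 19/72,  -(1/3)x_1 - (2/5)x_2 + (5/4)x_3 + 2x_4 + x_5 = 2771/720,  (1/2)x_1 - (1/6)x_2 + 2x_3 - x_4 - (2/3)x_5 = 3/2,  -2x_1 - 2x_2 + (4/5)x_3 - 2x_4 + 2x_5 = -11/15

Row-reduce the augmented matrix:
R2 ← R2 + 7/6·R1.
R3 ← R3 + 1/3·R1.
R4 ← R4 − 1/2·R1.
R5 ← R5 + 2·R1.
R2 ← R2 / (-31/12).
R1 ← R1 + 1/2·R2.
R3 ← R3 + 17/30·R2.
R4 ← R4 − 1/12·R2.
R5 ← R5 + 3·R2.
R3 ← R3 / (1051/620).
R1 ← R1 − 45/31·R3.
R2 ← R2 + 3/31·R3.
R4 ← R4 − 39/31·R3.
R5 ← R5 − 544/155·R3.
R4 ← R4 / (-8495/6306).
R1 ← R1 + 3291/1051·R4.
R2 ← R2 − 850/1051·R4.
R3 ← R3 − 1076/1051·R4.
R5 ← R5 + 39224/5255·R4.
R5 ← R5 / (2500422/212375).
R1 ← R1 − 200388/42475·R5.
R2 ← R2 + 2888/1699·R5.
R3 ← R3 + 38228/42475·R5.
R4 ← R4 − 64088/42475·R5.
Reading off the reduced rows gives x_1 = 8/3, x_2 = -2, x_3 = 3/4, x_4 = 1, x_5 = 1.

x_1 = 8/3, x_2 = -2, x_3 = 3/4, x_4 = 1, x_5 = 1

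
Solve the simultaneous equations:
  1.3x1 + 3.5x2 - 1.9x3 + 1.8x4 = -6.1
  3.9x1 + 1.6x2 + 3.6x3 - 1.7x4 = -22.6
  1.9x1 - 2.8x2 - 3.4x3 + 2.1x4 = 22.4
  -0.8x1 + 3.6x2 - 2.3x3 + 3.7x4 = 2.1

Row-reduce the augmented matrix:
R1 ← R1 / (13/10).
R2 ← R2 − 39/10·R1.
R3 ← R3 − 19/10·R1.
R4 ← R4 + 4/5·R1.
R2 ← R2 / (-89/10).
R1 ← R1 − 35/13·R2.
R3 ← R3 + 1029/130·R2.
R4 ← R4 − 374/65·R2.
R3 ← R3 / (-51453/5785).
R1 ← R1 − 1564/1157·R3.
R2 ← R2 + 93/89·R3.
R4 ← R4 − 5885/2314·R3.
R4 ← R4 / (160478/85755).
R1 ← R1 − 1987/17151·R4.
R2 ← R2 − 676/5717·R4.
R3 ← R3 + 11153/17151·R4.
Reading off the reduced rows gives x1 = -1, x2 = -4, x3 = -2, x4 = 3.

x1 = -1, x2 = -4, x3 = -2, x4 = 3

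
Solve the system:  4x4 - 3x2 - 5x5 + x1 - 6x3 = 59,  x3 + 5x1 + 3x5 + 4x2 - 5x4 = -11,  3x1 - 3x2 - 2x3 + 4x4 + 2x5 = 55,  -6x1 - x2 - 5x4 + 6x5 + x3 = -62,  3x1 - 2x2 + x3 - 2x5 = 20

Row-reduce the augmented matrix:
R2 ← R2 − 5·R1.
R3 ← R3 − 3·R1.
R4 ← R4 + 6·R1.
R5 ← R5 − 3·R1.
R2 ← R2 / (19).
R1 ← R1 + 3·R2.
R3 ← R3 − 6·R2.
R4 ← R4 + 19·R2.
R5 ← R5 − 7·R2.
R3 ← R3 / (118/19).
R1 ← R1 + 21/19·R3.
R2 ← R2 − 31/19·R3.
R4 ← R4 + 4·R3.
R5 ← R5 − 144/19·R3.
R4 ← R4 / (-358/59).
R1 ← R1 − 2/59·R4.
R2 ← R2 + 76/59·R4.
R3 ← R3 + 1/59·R4.
R5 ← R5 + 157/59·R4.
R5 ← R5 / (-2028/179).
R1 ← R1 − 331/358·R5.
R2 ← R2 + 943/358·R5.
R3 ← R3 − 461/358·R5.
R4 ← R4 + 273/179·R5.
Reading off the reduced rows gives x1 = 6, x2 = -3, x3 = -4, x4 = 5, x5 = 0.

x1 = 6, x2 = -3, x3 = -4, x4 = 5, x5 = 0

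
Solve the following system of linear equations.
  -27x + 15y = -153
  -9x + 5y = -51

infinitely many solutions

Row-reduce:
R1 ← R1 / (-27).
R2 ← R2 + 9·R1.
Rank is 1 with 2 unknowns, leaving y free.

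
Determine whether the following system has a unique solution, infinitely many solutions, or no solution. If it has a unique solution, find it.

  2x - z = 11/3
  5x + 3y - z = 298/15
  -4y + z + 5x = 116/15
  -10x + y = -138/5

x = 3, y = 12/5, z = 7/3

Row-reduce the augmented matrix:
R1 ← R1 / (2).
R2 ← R2 − 5·R1.
R3 ← R3 − 5·R1.
R4 ← R4 + 10·R1.
R2 ← R2 / (3).
R3 ← R3 + 4·R2.
R4 ← R4 − 1·R2.
R3 ← R3 / (11/2).
R1 ← R1 + 1/2·R3.
R2 ← R2 − 1/2·R3.
R4 ← R4 + 11/2·R3.
R4 reduces to 0 = 0, so the extra equation is consistent.
Reading off the reduced rows gives x = 3, y = 12/5, z = 7/3.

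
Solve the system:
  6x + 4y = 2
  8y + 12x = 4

infinitely many solutions

Row-reduce:
R1 ← R1 / (6).
R2 ← R2 − 12·R1.
Rank is 1 with 2 unknowns, leaving y free.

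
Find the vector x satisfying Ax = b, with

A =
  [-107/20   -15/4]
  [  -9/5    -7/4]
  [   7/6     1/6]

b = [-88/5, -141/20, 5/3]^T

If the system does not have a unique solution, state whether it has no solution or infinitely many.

Row-reduce:
R1 ← R1 / (-107/20).
R2 ← R2 + 9/5·R1.
R3 ← R3 − 7/6·R1.
R2 ← R2 / (-209/428).
R1 ← R1 − 75/107·R2.
R3 ← R3 + 209/321·R2.
Row 3 reduces to 0 = -2/3, a contradiction. The system is inconsistent.

no solution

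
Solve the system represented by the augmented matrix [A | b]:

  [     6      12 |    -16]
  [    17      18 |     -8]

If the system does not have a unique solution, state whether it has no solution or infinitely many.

Row-reduce the augmented matrix:
R1 ← R1 / (6).
R2 ← R2 − 17·R1.
R2 ← R2 / (-16).
R1 ← R1 − 2·R2.
Reading off the reduced rows gives x_1 = 2, x_2 = -7/3.

x_1 = 2, x_2 = -7/3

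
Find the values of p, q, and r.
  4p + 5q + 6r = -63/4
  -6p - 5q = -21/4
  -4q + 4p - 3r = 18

p = 3/2, q = -3/4, r = -3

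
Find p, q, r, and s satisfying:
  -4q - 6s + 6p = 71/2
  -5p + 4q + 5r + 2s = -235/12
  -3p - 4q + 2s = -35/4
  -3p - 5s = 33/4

p = 9/4, q = -1, r = 1/3, s = -3

Row-reduce the augmented matrix:
R1 ← R1 / (6).
R2 ← R2 + 5·R1.
R3 ← R3 + 3·R1.
R4 ← R4 + 3·R1.
R2 ← R2 / (2/3).
R1 ← R1 + 2/3·R2.
R3 ← R3 + 6·R2.
R4 ← R4 + 2·R2.
R3 ← R3 / (45).
R1 ← R1 − 5·R3.
R2 ← R2 − 15/2·R3.
R4 ← R4 − 15·R3.
R4 ← R4 / (-23/3).
R1 ← R1 + 8/9·R4.
R2 ← R2 − 1/6·R4.
R3 ← R3 + 28/45·R4.
Reading off the reduced rows gives p = 9/4, q = -1, r = 1/3, s = -3.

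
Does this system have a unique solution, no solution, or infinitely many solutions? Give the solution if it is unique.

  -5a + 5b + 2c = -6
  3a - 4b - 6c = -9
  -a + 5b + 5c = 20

Row-reduce the augmented matrix:
R1 ← R1 / (-5).
R2 ← R2 − 3·R1.
R3 ← R3 + 1·R1.
R2 ← R2 / (-1).
R1 ← R1 + 1·R2.
R3 ← R3 − 4·R2.
R3 ← R3 / (-73/5).
R1 ← R1 − 22/5·R3.
R2 ← R2 − 24/5·R3.
Reading off the reduced rows gives a = 5, b = 3, c = 2.

a = 5, b = 3, c = 2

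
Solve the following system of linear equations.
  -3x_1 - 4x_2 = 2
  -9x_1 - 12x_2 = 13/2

Row-reduce:
R1 ← R1 / (-3).
R2 ← R2 + 9·R1.
Row 2 reduces to 0 = 1/2, a contradiction. The system is inconsistent.

no solution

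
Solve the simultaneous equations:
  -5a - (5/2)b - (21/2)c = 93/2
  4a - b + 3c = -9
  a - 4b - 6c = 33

infinitely many solutions

Row-reduce:
R1 ← R1 / (-5).
R2 ← R2 − 4·R1.
R3 ← R3 − 1·R1.
R2 ← R2 / (-3).
R1 ← R1 − 1/2·R2.
R3 ← R3 + 9/2·R2.
Rank is 2 with 3 unknowns, leaving c free.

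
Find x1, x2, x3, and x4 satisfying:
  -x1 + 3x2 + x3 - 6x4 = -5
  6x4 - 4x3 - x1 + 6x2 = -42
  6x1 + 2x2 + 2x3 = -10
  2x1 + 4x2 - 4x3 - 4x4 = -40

x1 = -2, x2 = -4, x3 = 5, x4 = 0

Row-reduce the augmented matrix:
R1 ← R1 / (-1).
R2 ← R2 + 1·R1.
R3 ← R3 − 6·R1.
R4 ← R4 − 2·R1.
R2 ← R2 / (3).
R1 ← R1 + 3·R2.
R3 ← R3 − 20·R2.
R4 ← R4 − 10·R2.
R3 ← R3 / (124/3).
R1 ← R1 + 6·R3.
R2 ← R2 + 5/3·R3.
R4 ← R4 − 44/3·R3.
R4 ← R4 / (-460/31).
R1 ← R1 − 36/31·R4.
R2 ← R2 + 21/31·R4.
R3 ← R3 + 87/31·R4.
Reading off the reduced rows gives x1 = -2, x2 = -4, x3 = 5, x4 = 0.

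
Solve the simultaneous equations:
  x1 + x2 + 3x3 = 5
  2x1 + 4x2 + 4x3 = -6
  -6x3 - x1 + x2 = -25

x1 = -3, x2 = -4, x3 = 4

Row-reduce the augmented matrix:
R2 ← R2 − 2·R1.
R3 ← R3 + 1·R1.
R2 ← R2 / (2).
R1 ← R1 − 1·R2.
R3 ← R3 − 2·R2.
R3 ← R3 / (-1).
R1 ← R1 − 4·R3.
R2 ← R2 + 1·R3.
Reading off the reduced rows gives x1 = -3, x2 = -4, x3 = 4.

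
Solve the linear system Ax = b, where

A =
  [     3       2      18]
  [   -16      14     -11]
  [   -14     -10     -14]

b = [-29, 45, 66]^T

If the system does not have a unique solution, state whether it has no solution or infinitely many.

x_1 = -3, x_2 = -1, x_3 = -1

Row-reduce the augmented matrix:
R1 ← R1 / (3).
R2 ← R2 + 16·R1.
R3 ← R3 + 14·R1.
R2 ← R2 / (74/3).
R1 ← R1 − 2/3·R2.
R3 ← R3 + 2/3·R2.
R3 ← R3 / (2675/37).
R1 ← R1 − 137/37·R3.
R2 ← R2 − 255/74·R3.
Reading off the reduced rows gives x_1 = -3, x_2 = -1, x_3 = -1.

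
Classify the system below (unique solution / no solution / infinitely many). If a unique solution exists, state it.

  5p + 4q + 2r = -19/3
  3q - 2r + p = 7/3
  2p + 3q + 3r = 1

Row-reduce the augmented matrix:
R1 ← R1 / (5).
R2 ← R2 − 1·R1.
R3 ← R3 − 2·R1.
R2 ← R2 / (11/5).
R1 ← R1 − 4/5·R2.
R3 ← R3 − 7/5·R2.
R3 ← R3 / (41/11).
R1 ← R1 − 14/11·R3.
R2 ← R2 + 12/11·R3.
Reading off the reduced rows gives p = -3, q = 2, r = 1/3.

p = -3, q = 2, r = 1/3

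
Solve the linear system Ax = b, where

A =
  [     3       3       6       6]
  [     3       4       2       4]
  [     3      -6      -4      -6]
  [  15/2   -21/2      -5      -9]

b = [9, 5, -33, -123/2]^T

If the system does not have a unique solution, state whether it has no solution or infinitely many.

infinitely many solutions

Row-reduce:
R1 ← R1 / (3).
R2 ← R2 − 3·R1.
R3 ← R3 − 3·R1.
R4 ← R4 − 15/2·R1.
R1 ← R1 − 1·R2.
R3 ← R3 + 9·R2.
R4 ← R4 + 18·R2.
R3 ← R3 / (-46).
R1 ← R1 − 6·R3.
R2 ← R2 + 4·R3.
R4 ← R4 + 92·R3.
Rank is 3 with 4 unknowns, leaving x_4 free.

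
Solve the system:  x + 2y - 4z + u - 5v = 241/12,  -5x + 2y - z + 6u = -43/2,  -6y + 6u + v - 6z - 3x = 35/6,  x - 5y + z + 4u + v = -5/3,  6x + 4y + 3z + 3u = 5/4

Row-reduce the augmented matrix:
R2 ← R2 + 5·R1.
R3 ← R3 + 3·R1.
R4 ← R4 − 1·R1.
R5 ← R5 − 6·R1.
R2 ← R2 / (12).
R1 ← R1 − 2·R2.
R4 ← R4 + 7·R2.
R5 ← R5 + 8·R2.
R3 ← R3 / (-18).
R1 ← R1 + 1/2·R3.
R2 ← R2 + 7/4·R3.
R4 ← R4 + 29/4·R3.
R5 ← R5 − 13·R3.
R4 ← R4 / (139/24).
R1 ← R1 + 13/12·R4.
R2 ← R2 − 1/24·R4.
R3 ← R3 + 1/2·R4.
R5 ← R5 − 65/6·R4.
R5 ← R5 / (10921/1251).
R1 ← R1 + 415/417·R5.
R2 ← R2 + 877/1251·R5.
R3 ← R3 − 655/1251·R5.
R4 ← R4 + 212/417·R5.
Reading off the reduced rows gives x = 3, y = -1, z = -3, u = -5/4, v = -5/3.

x = 3, y = -1, z = -3, u = -5/4, v = -5/3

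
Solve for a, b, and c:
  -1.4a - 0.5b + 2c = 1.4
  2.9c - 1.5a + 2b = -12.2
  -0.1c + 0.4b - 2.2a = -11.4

a = 4, b = -6, c = 2

Row-reduce the augmented matrix:
R1 ← R1 / (-7/5).
R2 ← R2 + 3/2·R1.
R3 ← R3 + 11/5·R1.
R2 ← R2 / (71/28).
R1 ← R1 − 5/14·R2.
R3 ← R3 − 83/70·R2.
R3 ← R3 / (-12769/3550).
R1 ← R1 + 109/71·R3.
R2 ← R2 − 106/355·R3.
Reading off the reduced rows gives a = 4, b = -6, c = 2.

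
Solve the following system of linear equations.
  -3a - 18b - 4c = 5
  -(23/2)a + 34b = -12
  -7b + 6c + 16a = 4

no solution

Row-reduce:
R1 ← R1 / (-3).
R2 ← R2 + 23/2·R1.
R3 ← R3 − 16·R1.
R2 ← R2 / (103).
R1 ← R1 − 6·R2.
R3 ← R3 + 103·R2.
Row 3 reduces to 0 = -1/2, a contradiction. The system is inconsistent.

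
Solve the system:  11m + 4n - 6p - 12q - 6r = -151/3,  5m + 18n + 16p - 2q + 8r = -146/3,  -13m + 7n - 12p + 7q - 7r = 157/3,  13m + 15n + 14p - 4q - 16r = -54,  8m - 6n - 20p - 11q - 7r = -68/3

Row-reduce the augmented matrix:
R1 ← R1 / (11).
R2 ← R2 − 5·R1.
R3 ← R3 + 13·R1.
R4 ← R4 − 13·R1.
R5 ← R5 − 8·R1.
R2 ← R2 / (178/11).
R1 ← R1 − 4/11·R2.
R3 ← R3 − 129/11·R2.
R4 ← R4 − 113/11·R2.
R5 ← R5 + 98/11·R2.
R3 ← R3 / (-2907/89).
R1 ← R1 + 86/89·R3.
R2 ← R2 − 103/89·R3.
R4 ← R4 − 819/89·R3.
R5 ← R5 + 474/89·R3.
R4 ← R4 / (1699/323).
R1 ← R1 + 2564/2907·R4.
R2 ← R2 + 377/2907·R4.
R3 ← R3 − 862/2907·R4.
R5 ← R5 − 1171/969·R4.
R5 ← R5 / (60458/5097).
R1 ← R1 + 58234/15291·R5.
R2 ← R2 + 9958/15291·R5.
R3 ← R3 − 29096/15291·R5.
R4 ← R4 + 7067/1699·R5.
Reading off the reduced rows gives m = -8/3, n = -1, p = -1/2, q = 2, r = -2/3.

m = -8/3, n = -1, p = -1/2, q = 2, r = -2/3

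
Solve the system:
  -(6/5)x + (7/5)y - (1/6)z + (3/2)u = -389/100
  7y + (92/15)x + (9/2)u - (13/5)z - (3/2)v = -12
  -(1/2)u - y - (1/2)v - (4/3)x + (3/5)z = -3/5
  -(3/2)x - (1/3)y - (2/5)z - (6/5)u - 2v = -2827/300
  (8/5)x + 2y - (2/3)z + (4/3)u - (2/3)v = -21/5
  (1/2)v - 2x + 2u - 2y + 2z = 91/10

x = 3/2, y = -13/5, z = 3/2, u = 6/5, v = 3

Row-reduce the augmented matrix:
R1 ← R1 / (-6/5).
R2 ← R2 − 92/15·R1.
R3 ← R3 + 4/3·R1.
R4 ← R4 + 3/2·R1.
R5 ← R5 − 8/5·R1.
R6 ← R6 + 2·R1.
R2 ← R2 / (637/45).
R1 ← R1 + 7/6·R2.
R3 ← R3 + 23/9·R2.
R4 ← R4 + 25/12·R2.
R5 ← R5 − 58/15·R2.
R6 ← R6 + 13/3·R2.
R3 ← R3 / (516/3185).
R1 ← R1 + 53/364·R3.
R2 ← R2 + 466/1911·R3.
R4 ← R4 + 160453/229320·R3.
R5 ← R5 − 172/3185·R3.
R6 ← R6 − 359/294·R3.
R4 ← R4 / (-214657/185760).
R1 ← R1 + 455/2064·R4.
R2 ← R2 − 350/387·R4.
R3 ← R3 − 95/516·R4.
R6 ← R6 − 9287/3096·R4.
Swap R5 and R6.
R5 ← R5 / (-3673143/429314).
R1 ← R1 − 52020/214657·R5.
R2 ← R2 + 1204140/214657·R5.
R3 ← R3 + 1211085/214657·R5.
R4 ← R4 − 1030915/214657·R5.
R6 reduces to 0 = 0, so the extra equation is consistent.
Reading off the reduced rows gives x = 3/2, y = -13/5, z = 3/2, u = 6/5, v = 3.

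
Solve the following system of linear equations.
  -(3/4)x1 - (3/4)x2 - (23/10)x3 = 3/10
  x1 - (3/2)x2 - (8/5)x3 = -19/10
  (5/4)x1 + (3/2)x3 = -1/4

no solution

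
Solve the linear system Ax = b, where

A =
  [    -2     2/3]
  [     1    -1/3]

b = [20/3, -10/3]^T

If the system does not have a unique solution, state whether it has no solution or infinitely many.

Row-reduce:
R1 ← R1 / (-2).
R2 ← R2 − 1·R1.
Rank is 1 with 2 unknowns, leaving x_2 free.

infinitely many solutions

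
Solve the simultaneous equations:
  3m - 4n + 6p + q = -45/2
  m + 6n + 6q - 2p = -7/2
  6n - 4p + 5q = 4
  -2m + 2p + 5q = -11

m = -3/2, n = 1, p = -2, q = -2

Row-reduce the augmented matrix:
R1 ← R1 / (3).
R2 ← R2 − 1·R1.
R4 ← R4 + 2·R1.
R2 ← R2 / (22/3).
R1 ← R1 + 4/3·R2.
R3 ← R3 − 6·R2.
R4 ← R4 + 8/3·R2.
R3 ← R3 / (-8/11).
R1 ← R1 − 14/11·R3.
R2 ← R2 + 6/11·R3.
R4 ← R4 − 50/11·R3.
R4 ← R4 / (10).
R1 ← R1 − 2·R4.
R2 ← R2 − 1/2·R4.
R3 ← R3 + 1/2·R4.
Reading off the reduced rows gives m = -3/2, n = 1, p = -2, q = -2.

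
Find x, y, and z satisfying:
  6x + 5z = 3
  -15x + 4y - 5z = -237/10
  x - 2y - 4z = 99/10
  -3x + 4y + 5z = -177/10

x = 3/2, y = -9/5, z = -6/5

Row-reduce the augmented matrix:
R1 ← R1 / (6).
R2 ← R2 + 15·R1.
R3 ← R3 − 1·R1.
R4 ← R4 + 3·R1.
R2 ← R2 / (4).
R3 ← R3 + 2·R2.
R4 ← R4 − 4·R2.
R3 ← R3 / (-13/12).
R1 ← R1 − 5/6·R3.
R2 ← R2 − 15/8·R3.
R4 reduces to 0 = 0, so the extra equation is consistent.
Reading off the reduced rows gives x = 3/2, y = -9/5, z = -6/5.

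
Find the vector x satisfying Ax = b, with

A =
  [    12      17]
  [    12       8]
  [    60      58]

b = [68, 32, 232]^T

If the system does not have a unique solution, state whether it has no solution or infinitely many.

x_1 = 0, x_2 = 4

Row-reduce the augmented matrix:
R1 ← R1 / (12).
R2 ← R2 − 12·R1.
R3 ← R3 − 60·R1.
R2 ← R2 / (-9).
R1 ← R1 − 17/12·R2.
R3 ← R3 + 27·R2.
R3 reduces to 0 = 0, so the extra equation is consistent.
Reading off the reduced rows gives x_1 = 0, x_2 = 4.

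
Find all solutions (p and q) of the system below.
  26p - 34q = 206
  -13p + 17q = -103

infinitely many solutions

Row-reduce:
R1 ← R1 / (26).
R2 ← R2 + 13·R1.
Rank is 1 with 2 unknowns, leaving q free.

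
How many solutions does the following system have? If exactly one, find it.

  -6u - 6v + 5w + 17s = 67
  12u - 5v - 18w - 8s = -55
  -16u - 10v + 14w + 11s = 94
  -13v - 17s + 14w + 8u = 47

u = 0, v = -3, w = 3, s = 2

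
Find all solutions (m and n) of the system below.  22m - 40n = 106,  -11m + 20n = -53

Row-reduce:
R1 ← R1 / (22).
R2 ← R2 + 11·R1.
Rank is 1 with 2 unknowns, leaving n free.

infinitely many solutions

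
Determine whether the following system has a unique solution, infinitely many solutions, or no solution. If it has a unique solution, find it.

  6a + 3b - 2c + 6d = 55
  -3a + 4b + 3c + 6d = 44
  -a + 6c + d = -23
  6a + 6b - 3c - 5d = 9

Row-reduce the augmented matrix:
R1 ← R1 / (6).
R2 ← R2 + 3·R1.
R3 ← R3 + 1·R1.
R4 ← R4 − 6·R1.
R2 ← R2 / (11/2).
R1 ← R1 − 1/2·R2.
R3 ← R3 − 1/2·R2.
R4 ← R4 − 3·R2.
R3 ← R3 / (181/33).
R1 ← R1 + 17/33·R3.
R2 ← R2 − 4/11·R3.
R4 ← R4 + 23/11·R3.
R4 ← R4 / (-2798/181).
R1 ← R1 − 53/181·R4.
R2 ← R2 − 282/181·R4.
R3 ← R3 − 39/181·R4.
Reading off the reduced rows gives a = -1, b = 5, c = -5, d = 6.

a = -1, b = 5, c = -5, d = 6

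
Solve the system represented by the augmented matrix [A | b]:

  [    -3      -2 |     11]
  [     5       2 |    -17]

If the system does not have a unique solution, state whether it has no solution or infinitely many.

Row-reduce the augmented matrix:
R1 ← R1 / (-3).
R2 ← R2 − 5·R1.
R2 ← R2 / (-4/3).
R1 ← R1 − 2/3·R2.
Reading off the reduced rows gives x_1 = -3, x_2 = -1.

x_1 = -3, x_2 = -1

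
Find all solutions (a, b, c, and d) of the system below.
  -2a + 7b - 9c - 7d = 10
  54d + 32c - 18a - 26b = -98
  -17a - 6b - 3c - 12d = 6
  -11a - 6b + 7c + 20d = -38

no solution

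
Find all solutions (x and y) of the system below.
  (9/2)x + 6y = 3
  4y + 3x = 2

infinitely many solutions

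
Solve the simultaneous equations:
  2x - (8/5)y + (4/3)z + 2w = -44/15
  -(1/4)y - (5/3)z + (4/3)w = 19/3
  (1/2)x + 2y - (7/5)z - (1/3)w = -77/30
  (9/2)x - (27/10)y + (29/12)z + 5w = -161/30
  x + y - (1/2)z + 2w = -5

Row-reduce:
R1 ← R1 / (2).
R3 ← R3 − 1/2·R1.
R4 ← R4 − 9/2·R1.
R5 ← R5 − 1·R1.
R2 ← R2 / (-1/4).
R1 ← R1 + 4/5·R2.
R3 ← R3 − 12/5·R2.
R4 ← R4 − 9/10·R2.
R5 ← R5 − 9/5·R2.
R3 ← R3 / (-266/15).
R1 ← R1 − 6·R3.
R2 ← R2 − 20/3·R3.
R4 ← R4 + 79/12·R3.
R5 ← R5 + 79/6·R3.
R4 ← R4 / (27371/31920).
R1 ← R1 − 3121/3990·R4.
R2 ← R2 + 111/133·R4.
R3 ← R3 + 359/532·R4.
R5 ← R5 − 27371/15960·R4.
Row 5 reduces to 0 = -6, a contradiction. The system is inconsistent.

no solution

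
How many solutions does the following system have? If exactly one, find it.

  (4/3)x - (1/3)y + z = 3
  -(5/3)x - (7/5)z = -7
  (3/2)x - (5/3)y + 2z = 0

Row-reduce the augmented matrix:
R1 ← R1 / (4/3).
R2 ← R2 + 5/3·R1.
R3 ← R3 − 3/2·R1.
R2 ← R2 / (-5/12).
R1 ← R1 + 1/4·R2.
R3 ← R3 + 31/24·R2.
R3 ← R3 / (67/50).
R1 ← R1 − 21/25·R3.
R2 ← R2 − 9/25·R3.
Reading off the reduced rows gives x = 0, y = 6, z = 5.

x = 0, y = 6, z = 5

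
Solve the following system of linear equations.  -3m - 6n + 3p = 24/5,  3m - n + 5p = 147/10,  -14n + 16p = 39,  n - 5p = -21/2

Row-reduce the augmented matrix:
R1 ← R1 / (-3).
R2 ← R2 − 3·R1.
R2 ← R2 / (-7).
R1 ← R1 − 2·R2.
R3 ← R3 + 14·R2.
R4 ← R4 − 1·R2.
Swap R3 and R4.
R3 ← R3 / (-27/7).
R1 ← R1 − 9/7·R3.
R2 ← R2 + 8/7·R3.
R4 reduces to 0 = 0, so the extra equation is consistent.
Reading off the reduced rows gives m = 7/5, n = -1/2, p = 2.

m = 7/5, n = -1/2, p = 2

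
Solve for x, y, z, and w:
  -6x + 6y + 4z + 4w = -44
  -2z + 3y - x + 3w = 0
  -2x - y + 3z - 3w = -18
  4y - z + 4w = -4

Row-reduce the augmented matrix:
R1 ← R1 / (-6).
R2 ← R2 + 1·R1.
R3 ← R3 + 2·R1.
R2 ← R2 / (2).
R1 ← R1 + 1·R2.
R3 ← R3 + 3·R2.
R4 ← R4 − 4·R2.
R3 ← R3 / (-7/3).
R1 ← R1 + 2·R3.
R2 ← R2 + 4/3·R3.
R4 ← R4 − 13/3·R3.
R4 ← R4 / (-31/14).
R1 ← R1 − 17/14·R4.
R2 ← R2 − 23/14·R4.
R3 ← R3 − 5/14·R4.
Reading off the reduced rows gives x = 2, y = -4, z = -4, w = 2.

x = 2, y = -4, z = -4, w = 2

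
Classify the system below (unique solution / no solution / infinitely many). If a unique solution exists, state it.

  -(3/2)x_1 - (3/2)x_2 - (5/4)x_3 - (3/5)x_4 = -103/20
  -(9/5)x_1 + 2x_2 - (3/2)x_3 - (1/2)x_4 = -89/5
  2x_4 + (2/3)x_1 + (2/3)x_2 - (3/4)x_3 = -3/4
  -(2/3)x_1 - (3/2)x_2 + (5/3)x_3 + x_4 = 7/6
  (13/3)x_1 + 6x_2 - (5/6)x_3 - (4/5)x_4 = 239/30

Row-reduce the augmented matrix:
R1 ← R1 / (-3/2).
R2 ← R2 + 9/5·R1.
R3 ← R3 − 2/3·R1.
R4 ← R4 + 2/3·R1.
R5 ← R5 − 13/3·R1.
R2 ← R2 / (19/5).
R1 ← R1 − 1·R2.
R4 ← R4 + 5/6·R2.
R5 ← R5 − 5/3·R2.
R3 ← R3 / (-47/36).
R1 ← R1 − 5/6·R3.
R4 ← R4 − 20/9·R3.
R5 ← R5 + 40/9·R3.
R4 ← R4 / (228533/53580).
R1 ← R1 − 2587/1786·R4.
R2 ← R2 − 11/190·R4.
R3 ← R3 + 312/235·R4.
R5 ← R5 + 228533/26790·R4.
R5 reduces to 0 = 0, so the extra equation is consistent.
Reading off the reduced rows gives x_1 = 6, x_2 = -3, x_3 = 1, x_4 = -1.

x_1 = 6, x_2 = -3, x_3 = 1, x_4 = -1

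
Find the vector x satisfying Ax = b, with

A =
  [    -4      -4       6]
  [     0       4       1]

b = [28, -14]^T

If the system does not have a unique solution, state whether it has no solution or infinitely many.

infinitely many solutions

Row-reduce:
R1 ← R1 / (-4).
R2 ← R2 / (4).
R1 ← R1 − 1·R2.
Rank is 2 with 3 unknowns, leaving x_3 free.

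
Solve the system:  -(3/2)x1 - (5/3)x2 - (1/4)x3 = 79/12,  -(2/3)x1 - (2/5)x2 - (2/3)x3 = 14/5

infinitely many solutions

Row-reduce:
R1 ← R1 / (-3/2).
R2 ← R2 + 2/3·R1.
R2 ← R2 / (46/135).
R1 ← R1 − 10/9·R2.
Rank is 2 with 3 unknowns, leaving x3 free.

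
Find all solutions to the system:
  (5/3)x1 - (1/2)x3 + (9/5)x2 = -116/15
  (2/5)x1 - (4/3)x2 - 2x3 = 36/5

infinitely many solutions

Row-reduce:
R1 ← R1 / (5/3).
R2 ← R2 − 2/5·R1.
R2 ← R2 / (-662/375).
R1 ← R1 − 27/25·R2.
Rank is 2 with 3 unknowns, leaving x3 free.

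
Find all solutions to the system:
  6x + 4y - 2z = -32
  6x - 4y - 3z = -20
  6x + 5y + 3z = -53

x = -6, y = -1, z = -4

Row-reduce the augmented matrix:
R1 ← R1 / (6).
R2 ← R2 − 6·R1.
R3 ← R3 − 6·R1.
R2 ← R2 / (-8).
R1 ← R1 − 2/3·R2.
R3 ← R3 − 1·R2.
R3 ← R3 / (39/8).
R1 ← R1 + 5/12·R3.
R2 ← R2 − 1/8·R3.
Reading off the reduced rows gives x = -6, y = -1, z = -4.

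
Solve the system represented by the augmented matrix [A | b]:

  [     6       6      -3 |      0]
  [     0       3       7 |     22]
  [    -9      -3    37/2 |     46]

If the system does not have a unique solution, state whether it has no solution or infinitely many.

Row-reduce:
R1 ← R1 / (6).
R3 ← R3 + 9·R1.
R2 ← R2 / (3).
R1 ← R1 − 1·R2.
R3 ← R3 − 6·R2.
Row 3 reduces to 0 = 2, a contradiction. The system is inconsistent.

no solution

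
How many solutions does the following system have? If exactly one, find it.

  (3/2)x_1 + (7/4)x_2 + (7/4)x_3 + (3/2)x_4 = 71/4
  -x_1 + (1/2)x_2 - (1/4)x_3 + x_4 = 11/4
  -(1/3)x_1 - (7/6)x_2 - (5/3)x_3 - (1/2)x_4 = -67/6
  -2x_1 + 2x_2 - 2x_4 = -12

Row-reduce the augmented matrix:
R1 ← R1 / (3/2).
R2 ← R2 + 1·R1.
R3 ← R3 + 1/3·R1.
R4 ← R4 + 2·R1.
R2 ← R2 / (5/3).
R1 ← R1 − 7/6·R2.
R3 ← R3 + 7/9·R2.
R4 ← R4 − 13/3·R2.
R3 ← R3 / (-17/20).
R1 ← R1 − 21/40·R3.
R2 ← R2 − 11/20·R3.
R4 ← R4 + 1/20·R3.
R4 ← R4 / (-535/102).
R1 ← R1 − 5/68·R4.
R2 ← R2 − 173/102·R4.
R3 ← R3 + 46/51·R4.
Reading off the reduced rows gives x_1 = 1, x_2 = 0, x_3 = 5, x_4 = 5.

x_1 = 1, x_2 = 0, x_3 = 5, x_4 = 5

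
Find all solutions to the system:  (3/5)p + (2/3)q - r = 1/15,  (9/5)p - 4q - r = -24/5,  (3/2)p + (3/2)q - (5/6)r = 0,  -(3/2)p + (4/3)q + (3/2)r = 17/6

Row-reduce:
R1 ← R1 / (3/5).
R2 ← R2 − 9/5·R1.
R3 ← R3 − 3/2·R1.
R4 ← R4 + 3/2·R1.
R2 ← R2 / (-6).
R1 ← R1 − 10/9·R2.
R3 ← R3 + 1/6·R2.
R4 ← R4 − 3·R2.
R3 ← R3 / (29/18).
R1 ← R1 + 35/27·R3.
R2 ← R2 + 1/3·R3.
Row 4 reduces to 0 = 1/2, a contradiction. The system is inconsistent.

no solution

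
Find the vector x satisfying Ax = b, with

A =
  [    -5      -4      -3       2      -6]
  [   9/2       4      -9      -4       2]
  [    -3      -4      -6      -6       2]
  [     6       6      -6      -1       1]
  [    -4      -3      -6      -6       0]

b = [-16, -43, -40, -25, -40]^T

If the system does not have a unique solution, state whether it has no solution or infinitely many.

Row-reduce:
R1 ← R1 / (-5).
R2 ← R2 − 9/2·R1.
R3 ← R3 + 3·R1.
R4 ← R4 − 6·R1.
R5 ← R5 + 4·R1.
R2 ← R2 / (2/5).
R1 ← R1 − 4/5·R2.
R3 ← R3 + 8/5·R2.
R4 ← R4 − 6/5·R2.
R5 ← R5 − 1/5·R2.
R3 ← R3 / (-51).
R1 ← R1 − 24·R3.
R2 ← R2 + 117/4·R3.
R4 ← R4 − 51/2·R3.
R5 ← R5 − 9/4·R3.
Swap R4 and R5.
R4 ← R4 / (-245/34).
R1 ← R1 + 60/17·R4.
R2 ← R2 − 125/34·R4.
R3 ← R3 − 16/51·R4.
Row 5 reduces to 0 = -2, a contradiction. The system is inconsistent.

no solution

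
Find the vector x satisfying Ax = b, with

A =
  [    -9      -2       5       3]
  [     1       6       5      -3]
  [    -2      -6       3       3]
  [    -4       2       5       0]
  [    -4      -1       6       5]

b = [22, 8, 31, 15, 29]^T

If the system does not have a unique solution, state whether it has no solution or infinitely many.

x_1 = 1, x_2 = -3, x_3 = 5, x_4 = 0

Row-reduce the augmented matrix:
R1 ← R1 / (-9).
R2 ← R2 − 1·R1.
R3 ← R3 + 2·R1.
R4 ← R4 + 4·R1.
R5 ← R5 + 4·R1.
R2 ← R2 / (52/9).
R1 ← R1 − 2/9·R2.
R3 ← R3 + 50/9·R2.
R4 ← R4 − 26/9·R2.
R5 ← R5 + 1/9·R2.
R3 ← R3 / (94/13).
R1 ← R1 + 10/13·R3.
R2 ← R2 − 25/26·R3.
R5 ← R5 − 101/26·R3.
Swap R4 and R5.
R4 ← R4 / (703/188).
R1 ← R1 + 12/47·R4.
R2 ← R2 + 81/188·R4.
R3 ← R3 + 3/94·R4.
R5 reduces to 0 = 0, so the extra equation is consistent.
Reading off the reduced rows gives x_1 = 1, x_2 = -3, x_3 = 5, x_4 = 0.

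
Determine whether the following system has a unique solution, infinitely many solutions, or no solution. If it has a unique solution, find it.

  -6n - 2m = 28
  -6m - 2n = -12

m = 4, n = -6

Row-reduce the augmented matrix:
R1 ← R1 / (-2).
R2 ← R2 + 6·R1.
R2 ← R2 / (16).
R1 ← R1 − 3·R2.
Reading off the reduced rows gives m = 4, n = -6.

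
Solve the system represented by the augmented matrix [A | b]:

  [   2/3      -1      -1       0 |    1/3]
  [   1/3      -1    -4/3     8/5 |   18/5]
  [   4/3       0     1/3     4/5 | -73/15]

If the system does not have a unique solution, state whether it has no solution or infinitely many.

infinitely many solutions

Row-reduce:
R1 ← R1 / (2/3).
R2 ← R2 − 1/3·R1.
R3 ← R3 − 4/3·R1.
R2 ← R2 / (-1/2).
R1 ← R1 + 3/2·R2.
R3 ← R3 − 2·R2.
R3 ← R3 / (-1).
R1 ← R1 − 1·R3.
R2 ← R2 − 5/3·R3.
Rank is 3 with 4 unknowns, leaving x_4 free.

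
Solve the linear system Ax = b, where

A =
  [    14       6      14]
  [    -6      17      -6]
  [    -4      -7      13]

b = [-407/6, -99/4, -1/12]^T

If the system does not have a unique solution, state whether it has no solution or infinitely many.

x_1 = -5/3, x_2 = -11/4, x_3 = -2

Row-reduce the augmented matrix:
R1 ← R1 / (14).
R2 ← R2 + 6·R1.
R3 ← R3 + 4·R1.
R2 ← R2 / (137/7).
R1 ← R1 − 3/7·R2.
R3 ← R3 + 37/7·R2.
R3 ← R3 / (17).
R1 ← R1 − 1·R3.
Reading off the reduced rows gives x_1 = -5/3, x_2 = -11/4, x_3 = -2.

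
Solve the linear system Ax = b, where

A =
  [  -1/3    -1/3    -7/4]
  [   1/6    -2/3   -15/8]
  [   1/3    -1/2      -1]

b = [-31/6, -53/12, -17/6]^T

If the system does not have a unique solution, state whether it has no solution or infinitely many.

no solution

Row-reduce:
R1 ← R1 / (-1/3).
R2 ← R2 − 1/6·R1.
R3 ← R3 − 1/3·R1.
R2 ← R2 / (-5/6).
R1 ← R1 − 1·R2.
R3 ← R3 + 5/6·R2.
Row 3 reduces to 0 = -1, a contradiction. The system is inconsistent.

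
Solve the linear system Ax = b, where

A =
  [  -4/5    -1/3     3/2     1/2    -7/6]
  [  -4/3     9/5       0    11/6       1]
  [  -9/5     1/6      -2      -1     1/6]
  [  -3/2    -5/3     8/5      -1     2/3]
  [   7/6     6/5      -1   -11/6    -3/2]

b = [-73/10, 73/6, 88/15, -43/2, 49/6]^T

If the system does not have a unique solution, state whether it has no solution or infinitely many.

Row-reduce the augmented matrix:
R1 ← R1 / (-4/5).
R2 ← R2 + 4/3·R1.
R3 ← R3 + 9/5·R1.
R4 ← R4 + 3/2·R1.
R5 ← R5 − 7/6·R1.
R2 ← R2 / (106/45).
R1 ← R1 − 5/12·R2.
R3 ← R3 − 11/12·R2.
R4 ← R4 + 25/24·R2.
R5 ← R5 − 257/360·R2.
R3 ← R3 / (-3733/848).
R1 ← R1 + 1215/848·R3.
R2 ← R2 + 225/212·R3.
R4 ← R4 + 19657/8480·R3.
R5 ← R5 − 3299/1696·R3.
R4 ← R4 / (-25593/149320).
R1 ← R1 − 245/14932·R4.
R2 ← R2 − 7695/7466·R4.
R3 ← R3 − 2132/3733·R4.
R5 ← R5 + 225607/89592·R4.
R5 ← R5 / (-23815547/460674).
R1 ← R1 − 55030/76779·R5.
R2 ← R2 − 9265/449·R5.
R3 ← R3 − 812905/76779·R5.
R4 ← R4 + 1473608/76779·R5.
Reading off the reduced rows gives x_1 = 1, x_2 = 5, x_3 = -5, x_4 = 3, x_5 = -1.

x_1 = 1, x_2 = 5, x_3 = -5, x_4 = 3, x_5 = -1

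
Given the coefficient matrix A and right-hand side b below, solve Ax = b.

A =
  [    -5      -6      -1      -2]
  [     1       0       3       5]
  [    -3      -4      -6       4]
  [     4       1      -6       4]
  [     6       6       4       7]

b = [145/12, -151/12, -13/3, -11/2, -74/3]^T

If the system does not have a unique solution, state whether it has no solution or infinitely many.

Row-reduce the augmented matrix:
R1 ← R1 / (-5).
R2 ← R2 − 1·R1.
R3 ← R3 + 3·R1.
R4 ← R4 − 4·R1.
R5 ← R5 − 6·R1.
R2 ← R2 / (-6/5).
R1 ← R1 − 6/5·R2.
R3 ← R3 + 2/5·R2.
R4 ← R4 + 19/5·R2.
R5 ← R5 + 6/5·R2.
R3 ← R3 / (-19/3).
R1 ← R1 − 3·R3.
R2 ← R2 + 7/3·R3.
R4 ← R4 + 47/3·R3.
R4 ← R4 / (-807/38).
R1 ← R1 − 128/19·R4.
R2 ← R2 + 197/38·R4.
R3 ← R3 + 11/19·R4.
R5 reduces to 0 = 0, so the extra equation is consistent.
Reading off the reduced rows gives x_1 = 3/2, x_2 = -7/3, x_3 = -1/4, x_4 = -8/3.

x_1 = 3/2, x_2 = -7/3, x_3 = -1/4, x_4 = -8/3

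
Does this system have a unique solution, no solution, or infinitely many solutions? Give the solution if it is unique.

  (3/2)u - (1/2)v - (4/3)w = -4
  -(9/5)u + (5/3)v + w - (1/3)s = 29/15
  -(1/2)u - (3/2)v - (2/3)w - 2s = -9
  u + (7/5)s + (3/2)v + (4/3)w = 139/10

Row-reduce the augmented matrix:
R1 ← R1 / (3/2).
R2 ← R2 + 9/5·R1.
R3 ← R3 + 1/2·R1.
R4 ← R4 − 1·R1.
R2 ← R2 / (16/15).
R1 ← R1 + 1/3·R2.
R3 ← R3 + 5/3·R2.
R4 ← R4 − 11/6·R2.
R3 ← R3 / (-295/144).
R1 ← R1 + 155/144·R3.
R2 ← R2 + 9/16·R3.
R4 ← R4 − 937/288·R3.
R4 ← R4 / (-599/295).
R1 ← R1 − 72/59·R4.
R2 ← R2 − 112/295·R4.
R3 ← R3 − 363/295·R4.
Reading off the reduced rows gives u = 3, v = 1, w = 6, s = 1.

u = 3, v = 1, w = 6, s = 1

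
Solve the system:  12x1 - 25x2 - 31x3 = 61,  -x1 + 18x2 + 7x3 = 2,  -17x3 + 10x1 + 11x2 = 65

Row-reduce:
R1 ← R1 / (12).
R2 ← R2 + 1·R1.
R3 ← R3 − 10·R1.
R2 ← R2 / (191/12).
R1 ← R1 + 25/12·R2.
R3 ← R3 − 191/6·R2.
Rank is 2 with 3 unknowns, leaving x3 free.

infinitely many solutions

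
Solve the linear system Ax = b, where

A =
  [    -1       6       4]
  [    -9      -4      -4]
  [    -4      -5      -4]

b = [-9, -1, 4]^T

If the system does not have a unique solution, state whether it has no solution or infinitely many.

infinitely many solutions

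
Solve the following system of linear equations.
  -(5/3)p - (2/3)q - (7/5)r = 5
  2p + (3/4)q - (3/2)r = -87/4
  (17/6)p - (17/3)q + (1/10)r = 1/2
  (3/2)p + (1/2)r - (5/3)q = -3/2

p = -6, q = -3, r = 5

Row-reduce the augmented matrix:
R1 ← R1 / (-5/3).
R2 ← R2 − 2·R1.
R3 ← R3 − 17/6·R1.
R4 ← R4 − 3/2·R1.
R2 ← R2 / (-1/20).
R1 ← R1 − 2/5·R2.
R3 ← R3 + 34/5·R2.
R4 ← R4 + 34/15·R2.
R3 ← R3 / (2151/5).
R1 ← R1 + 123/5·R3.
R2 ← R2 − 318/5·R3.
R4 ← R4 − 717/5·R3.
R4 reduces to 0 = 0, so the extra equation is consistent.
Reading off the reduced rows gives p = -6, q = -3, r = 5.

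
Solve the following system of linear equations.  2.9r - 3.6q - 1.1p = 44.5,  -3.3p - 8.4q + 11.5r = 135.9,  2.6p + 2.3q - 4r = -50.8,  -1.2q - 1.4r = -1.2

p = -5, q = -6, r = 6

Row-reduce the augmented matrix:
R1 ← R1 / (-11/10).
R2 ← R2 + 33/10·R1.
R3 ← R3 − 13/5·R1.
R2 ← R2 / (12/5).
R1 ← R1 − 36/11·R2.
R3 ← R3 + 683/110·R2.
R4 ← R4 + 6/5·R2.
R3 ← R3 / (1333/132).
R1 ← R1 + 71/11·R3.
R2 ← R2 − 7/6·R3.
R4 reduces to 0 = 0, so the extra equation is consistent.
Reading off the reduced rows gives p = -5, q = -6, r = 6.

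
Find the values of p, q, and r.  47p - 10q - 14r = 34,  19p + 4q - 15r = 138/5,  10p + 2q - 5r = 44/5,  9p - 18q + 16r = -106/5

Row-reduce the augmented matrix:
R1 ← R1 / (47).
R2 ← R2 − 19·R1.
R3 ← R3 − 10·R1.
R4 ← R4 − 9·R1.
R2 ← R2 / (378/47).
R1 ← R1 + 10/47·R2.
R3 ← R3 − 194/47·R2.
R4 ← R4 + 756/47·R2.
R3 ← R3 / (524/189).
R1 ← R1 + 103/189·R3.
R2 ← R2 + 439/378·R3.
R4 reduces to 0 = 0, so the extra equation is consistent.
Reading off the reduced rows gives p = 0, q = -3/5, r = -2.

p = 0, q = -3/5, r = -2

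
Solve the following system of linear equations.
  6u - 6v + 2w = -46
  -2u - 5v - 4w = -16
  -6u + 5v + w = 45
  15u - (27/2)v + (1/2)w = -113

Row-reduce:
R1 ← R1 / (6).
R2 ← R2 + 2·R1.
R3 ← R3 + 6·R1.
R4 ← R4 − 15·R1.
R2 ← R2 / (-7).
R1 ← R1 + 1·R2.
R3 ← R3 + 1·R2.
R4 ← R4 − 3/2·R2.
R3 ← R3 / (73/21).
R1 ← R1 − 17/21·R3.
R2 ← R2 − 10/21·R3.
R4 ← R4 + 73/14·R3.
Row 4 reduces to 0 = 1/2, a contradiction. The system is inconsistent.

no solution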